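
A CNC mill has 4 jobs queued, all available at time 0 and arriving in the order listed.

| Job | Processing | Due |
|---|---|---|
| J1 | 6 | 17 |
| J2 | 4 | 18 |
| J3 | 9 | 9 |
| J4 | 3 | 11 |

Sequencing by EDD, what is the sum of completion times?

EDD (increasing due date): J3 J4 J1 J2.
J3: 0→9
J4: 9→12
J1: 12→18
J2: 18→22
Sum = 9+12+18+22 = 61.

61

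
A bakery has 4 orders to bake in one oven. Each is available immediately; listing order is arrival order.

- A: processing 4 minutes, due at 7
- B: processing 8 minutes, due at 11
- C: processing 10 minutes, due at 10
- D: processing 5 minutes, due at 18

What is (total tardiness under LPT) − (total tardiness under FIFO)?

LPT (decreasing processing time): C B D A.
C: 0→10, due 10, tardiness 0
B: 10→18, due 11, tardiness 7
D: 18→23, due 18, tardiness 5
A: 23→27, due 7, tardiness 20
Sum = 0+7+5+20 = 32.
FIFO (arrival order): A B C D.
A: 0→4, due 7, tardiness 0
B: 4→12, due 11, tardiness 1
C: 12→22, due 10, tardiness 12
D: 22→27, due 18, tardiness 9
Sum = 0+1+12+9 = 22.
Difference = 32 − 22 = 10.

10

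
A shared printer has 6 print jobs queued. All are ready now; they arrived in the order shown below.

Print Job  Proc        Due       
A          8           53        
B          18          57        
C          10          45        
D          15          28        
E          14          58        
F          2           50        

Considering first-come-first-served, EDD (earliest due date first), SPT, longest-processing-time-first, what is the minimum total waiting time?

115

FIFO (arrival order): A B C D E F.
A: waits 0, runs 0→8
B: waits 8, runs 8→26
C: waits 26, runs 26→36
D: waits 36, runs 36→51
E: waits 51, runs 51→65
F: waits 65, runs 65→67
Sum = 0+8+26+36+51+65 = 186.
EDD (increasing due date): D C F A B E.
D: waits 0, runs 0→15
C: waits 15, runs 15→25
F: waits 25, runs 25→27
A: waits 27, runs 27→35
B: waits 35, runs 35→53
E: waits 53, runs 53→67
Sum = 0+15+25+27+35+53 = 155.
SPT (increasing processing time): F A C E D B.
F: waits 0, runs 0→2
A: waits 2, runs 2→10
C: waits 10, runs 10→20
E: waits 20, runs 20→34
D: waits 34, runs 34→49
B: waits 49, runs 49→67
Sum = 0+2+10+20+34+49 = 115.
LPT (decreasing processing time): B D E C A F.
B: waits 0, runs 0→18
D: waits 18, runs 18→33
E: waits 33, runs 33→47
C: waits 47, runs 47→57
A: waits 57, runs 57→65
F: waits 65, runs 65→67
Sum = 0+18+33+47+57+65 = 220.
FIFO 186, EDD 155, SPT 115, LPT 220 → minimum 115.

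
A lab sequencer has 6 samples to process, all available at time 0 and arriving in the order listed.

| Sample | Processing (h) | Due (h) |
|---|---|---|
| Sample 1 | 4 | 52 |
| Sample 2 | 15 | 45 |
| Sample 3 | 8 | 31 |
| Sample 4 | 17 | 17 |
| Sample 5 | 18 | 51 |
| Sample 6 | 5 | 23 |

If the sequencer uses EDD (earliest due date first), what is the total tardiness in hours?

EDD (increasing due date): Sample 4 Sample 6 Sample 3 Sample 2 Sample 5 Sample 1.
Sample 4: 0→17, due 17, tardiness 0
Sample 6: 17→22, due 23, tardiness 0
Sample 3: 22→30, due 31, tardiness 0
Sample 2: 30→45, due 45, tardiness 0
Sample 5: 45→63, due 51, tardiness 12
Sample 1: 63→67, due 52, tardiness 15
Sum = 0+0+0+0+12+15 = 27.

27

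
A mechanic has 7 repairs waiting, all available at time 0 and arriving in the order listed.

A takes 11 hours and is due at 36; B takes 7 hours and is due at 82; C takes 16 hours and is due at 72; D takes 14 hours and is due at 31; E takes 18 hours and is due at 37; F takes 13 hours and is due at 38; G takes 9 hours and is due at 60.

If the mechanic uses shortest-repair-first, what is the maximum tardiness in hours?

51

SPT (increasing processing time): B G A F D C E.
B: 0→7, due 82, tardiness 0
G: 7→16, due 60, tardiness 0
A: 16→27, due 36, tardiness 0
F: 27→40, due 38, tardiness 2
D: 40→54, due 31, tardiness 23
C: 54→70, due 72, tardiness 0
E: 70→88, due 37, tardiness 51
Maximum = 51.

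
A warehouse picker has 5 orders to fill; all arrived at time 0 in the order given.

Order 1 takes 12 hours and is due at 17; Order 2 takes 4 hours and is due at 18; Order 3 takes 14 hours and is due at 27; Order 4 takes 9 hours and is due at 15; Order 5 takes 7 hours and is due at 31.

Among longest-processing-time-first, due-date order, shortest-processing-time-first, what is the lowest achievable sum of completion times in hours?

LPT (decreasing processing time): Order 3 Order 1 Order 4 Order 5 Order 2.
Order 3: 0→14
Order 1: 14→26
Order 4: 26→35
Order 5: 35→42
Order 2: 42→46
Sum = 14+26+35+42+46 = 163.
EDD (increasing due date): Order 4 Order 1 Order 2 Order 3 Order 5.
Order 4: 0→9
Order 1: 9→21
Order 2: 21→25
Order 3: 25→39
Order 5: 39→46
Sum = 9+21+25+39+46 = 140.
SPT (increasing processing time): Order 2 Order 5 Order 4 Order 1 Order 3.
Order 2: 0→4
Order 5: 4→11
Order 4: 11→20
Order 1: 20→32
Order 3: 32→46
Sum = 4+11+20+32+46 = 113.
LPT 163, EDD 140, SPT 113 → minimum 113.

113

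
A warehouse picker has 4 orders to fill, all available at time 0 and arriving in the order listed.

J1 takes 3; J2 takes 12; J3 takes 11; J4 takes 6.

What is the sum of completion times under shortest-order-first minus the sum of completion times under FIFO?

-12

SPT (increasing processing time): J1 J4 J3 J2.
J1: 0→3
J4: 3→9
J3: 9→20
J2: 20→32
Sum = 3+9+20+32 = 64.
FIFO (arrival order): J1 J2 J3 J4.
J1: 0→3
J2: 3→15
J3: 15→26
J4: 26→32
Sum = 3+15+26+32 = 76.
Difference = 64 − 76 = -12.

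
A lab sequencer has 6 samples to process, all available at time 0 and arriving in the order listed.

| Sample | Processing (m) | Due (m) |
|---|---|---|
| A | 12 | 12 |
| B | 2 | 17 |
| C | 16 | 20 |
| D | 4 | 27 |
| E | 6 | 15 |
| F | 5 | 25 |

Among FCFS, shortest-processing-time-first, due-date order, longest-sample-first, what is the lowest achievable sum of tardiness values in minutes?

44

FIFO (arrival order): A B C D E F.
A: 0→12, due 12, tardiness 0
B: 12→14, due 17, tardiness 0
C: 14→30, due 20, tardiness 10
D: 30→34, due 27, tardiness 7
E: 34→40, due 15, tardiness 25
F: 40→45, due 25, tardiness 20
Sum = 0+0+10+7+25+20 = 62.
SPT (increasing processing time): B D F E A C.
B: 0→2, due 17, tardiness 0
D: 2→6, due 27, tardiness 0
F: 6→11, due 25, tardiness 0
E: 11→17, due 15, tardiness 2
A: 17→29, due 12, tardiness 17
C: 29→45, due 20, tardiness 25
Sum = 0+0+0+2+17+25 = 44.
EDD (increasing due date): A E B C F D.
A: 0→12, due 12, tardiness 0
E: 12→18, due 15, tardiness 3
B: 18→20, due 17, tardiness 3
C: 20→36, due 20, tardiness 16
F: 36→41, due 25, tardiness 16
D: 41→45, due 27, tardiness 18
Sum = 0+3+3+16+16+18 = 56.
LPT (decreasing processing time): C A E F D B.
C: 0→16, due 20, tardiness 0
A: 16→28, due 12, tardiness 16
E: 28→34, due 15, tardiness 19
F: 34→39, due 25, tardiness 14
D: 39→43, due 27, tardiness 16
B: 43→45, due 17, tardiness 28
Sum = 0+16+19+14+16+28 = 93.
FIFO 62, SPT 44, EDD 56, LPT 93 → minimum 44.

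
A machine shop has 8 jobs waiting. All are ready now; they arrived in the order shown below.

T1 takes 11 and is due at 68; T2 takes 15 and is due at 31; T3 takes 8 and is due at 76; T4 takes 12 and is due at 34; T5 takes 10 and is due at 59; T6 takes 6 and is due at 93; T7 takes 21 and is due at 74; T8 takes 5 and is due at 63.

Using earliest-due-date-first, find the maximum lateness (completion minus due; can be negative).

EDD (increasing due date): T2 T4 T5 T8 T1 T7 T3 T6.
T2: 0→15, due 31, lateness -16
T4: 15→27, due 34, lateness -7
T5: 27→37, due 59, lateness -22
T8: 37→42, due 63, lateness -21
T1: 42→53, due 68, lateness -15
T7: 53→74, due 74, lateness 0
T3: 74→82, due 76, lateness 6
T6: 82→88, due 93, lateness -5
Maximum = 6.

6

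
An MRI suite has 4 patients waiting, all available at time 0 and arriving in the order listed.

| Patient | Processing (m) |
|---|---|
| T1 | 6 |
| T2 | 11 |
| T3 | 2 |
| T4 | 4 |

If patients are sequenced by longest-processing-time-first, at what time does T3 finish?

23

LPT (decreasing processing time): T2 T1 T4 T3.
T2: 0→11
T1: 11→17
T4: 17→21
T3: 21→23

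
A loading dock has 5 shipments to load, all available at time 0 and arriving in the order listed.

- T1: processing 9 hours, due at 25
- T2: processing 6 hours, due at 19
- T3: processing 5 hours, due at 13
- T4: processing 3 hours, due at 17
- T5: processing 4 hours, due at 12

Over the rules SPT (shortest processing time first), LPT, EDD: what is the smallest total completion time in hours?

67

SPT (increasing processing time): T4 T5 T3 T2 T1.
T4: 0→3
T5: 3→7
T3: 7→12
T2: 12→18
T1: 18→27
Sum = 3+7+12+18+27 = 67.
LPT (decreasing processing time): T1 T2 T3 T5 T4.
T1: 0→9
T2: 9→15
T3: 15→20
T5: 20→24
T4: 24→27
Sum = 9+15+20+24+27 = 95.
EDD (increasing due date): T5 T3 T4 T2 T1.
T5: 0→4
T3: 4→9
T4: 9→12
T2: 12→18
T1: 18→27
Sum = 4+9+12+18+27 = 70.
SPT 67, LPT 95, EDD 70 → minimum 67.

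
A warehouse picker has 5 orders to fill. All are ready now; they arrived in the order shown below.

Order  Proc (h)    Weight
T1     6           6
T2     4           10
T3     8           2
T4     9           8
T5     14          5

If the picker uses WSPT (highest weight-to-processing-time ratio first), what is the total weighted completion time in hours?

499

WSPT (decreasing weight/processing-time ratio): T2 T1 T4 T5 T3.
T2: finishes 4, weight 10, w·C = 40
T1: finishes 10, weight 6, w·C = 60
T4: finishes 19, weight 8, w·C = 152
T5: finishes 33, weight 5, w·C = 165
T3: finishes 41, weight 2, w·C = 82
Sum = 40+60+152+165+82 = 499.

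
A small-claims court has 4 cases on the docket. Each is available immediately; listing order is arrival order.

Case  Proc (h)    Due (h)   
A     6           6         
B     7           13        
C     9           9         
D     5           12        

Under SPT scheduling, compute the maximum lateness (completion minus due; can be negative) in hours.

18

SPT (increasing processing time): D A B C.
D: 0→5, due 12, lateness -7
A: 5→11, due 6, lateness 5
B: 11→18, due 13, lateness 5
C: 18→27, due 9, lateness 18
Maximum = 18.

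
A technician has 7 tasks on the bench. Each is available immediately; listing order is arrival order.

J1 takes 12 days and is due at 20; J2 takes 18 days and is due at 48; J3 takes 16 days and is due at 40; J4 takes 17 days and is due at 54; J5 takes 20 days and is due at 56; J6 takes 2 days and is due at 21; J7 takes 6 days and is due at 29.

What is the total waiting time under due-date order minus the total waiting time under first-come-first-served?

-112

EDD (increasing due date): J1 J6 J7 J3 J2 J4 J5.
J1: waits 0, runs 0→12
J6: waits 12, runs 12→14
J7: waits 14, runs 14→20
J3: waits 20, runs 20→36
J2: waits 36, runs 36→54
J4: waits 54, runs 54→71
J5: waits 71, runs 71→91
Sum = 0+12+14+20+36+54+71 = 207.
FIFO (arrival order): J1 J2 J3 J4 J5 J6 J7.
J1: waits 0, runs 0→12
J2: waits 12, runs 12→30
J3: waits 30, runs 30→46
J4: waits 46, runs 46→63
J5: waits 63, runs 63→83
J6: waits 83, runs 83→85
J7: waits 85, runs 85→91
Sum = 0+12+30+46+63+83+85 = 319.
Difference = 207 − 319 = -112.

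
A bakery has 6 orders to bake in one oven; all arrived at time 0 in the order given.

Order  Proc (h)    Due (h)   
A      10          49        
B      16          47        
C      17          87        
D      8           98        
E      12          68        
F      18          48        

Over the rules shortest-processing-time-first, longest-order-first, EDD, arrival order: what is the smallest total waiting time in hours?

165

SPT (increasing processing time): D A E B C F.
D: waits 0, runs 0→8
A: waits 8, runs 8→18
E: waits 18, runs 18→30
B: waits 30, runs 30→46
C: waits 46, runs 46→63
F: waits 63, runs 63→81
Sum = 0+8+18+30+46+63 = 165.
LPT (decreasing processing time): F C B E A D.
F: waits 0, runs 0→18
C: waits 18, runs 18→35
B: waits 35, runs 35→51
E: waits 51, runs 51→63
A: waits 63, runs 63→73
D: waits 73, runs 73→81
Sum = 0+18+35+51+63+73 = 240.
EDD (increasing due date): B F A E C D.
B: waits 0, runs 0→16
F: waits 16, runs 16→34
A: waits 34, runs 34→44
E: waits 44, runs 44→56
C: waits 56, runs 56→73
D: waits 73, runs 73→81
Sum = 0+16+34+44+56+73 = 223.
FIFO (arrival order): A B C D E F.
A: waits 0, runs 0→10
B: waits 10, runs 10→26
C: waits 26, runs 26→43
D: waits 43, runs 43→51
E: waits 51, runs 51→63
F: waits 63, runs 63→81
Sum = 0+10+26+43+51+63 = 193.
SPT 165, LPT 240, EDD 223, FIFO 193 → minimum 165.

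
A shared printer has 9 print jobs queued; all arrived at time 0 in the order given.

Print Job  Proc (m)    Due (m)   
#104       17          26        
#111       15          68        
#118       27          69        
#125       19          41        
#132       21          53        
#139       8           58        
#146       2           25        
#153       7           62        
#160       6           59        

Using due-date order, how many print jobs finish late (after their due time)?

6

EDD (increasing due date): #146 #104 #125 #132 #139 #160 #153 #111 #118.
#146: 0→2, due 25, tardiness 0
#104: 2→19, due 26, tardiness 0
#125: 19→38, due 41, tardiness 0
#132: 38→59, due 53, tardiness 6
#139: 59→67, due 58, tardiness 9
#160: 67→73, due 59, tardiness 14
#153: 73→80, due 62, tardiness 18
#111: 80→95, due 68, tardiness 27
#118: 95→122, due 69, tardiness 53
Late print jobs: 6.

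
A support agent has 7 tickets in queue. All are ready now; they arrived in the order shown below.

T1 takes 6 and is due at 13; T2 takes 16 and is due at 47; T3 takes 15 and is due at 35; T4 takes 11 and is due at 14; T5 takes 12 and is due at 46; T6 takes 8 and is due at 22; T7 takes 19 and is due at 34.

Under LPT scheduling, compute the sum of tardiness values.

LPT (decreasing processing time): T7 T2 T3 T5 T4 T6 T1.
T7: 0→19, due 34, tardiness 0
T2: 19→35, due 47, tardiness 0
T3: 35→50, due 35, tardiness 15
T5: 50→62, due 46, tardiness 16
T4: 62→73, due 14, tardiness 59
T6: 73→81, due 22, tardiness 59
T1: 81→87, due 13, tardiness 74
Sum = 0+0+15+16+59+59+74 = 223.

223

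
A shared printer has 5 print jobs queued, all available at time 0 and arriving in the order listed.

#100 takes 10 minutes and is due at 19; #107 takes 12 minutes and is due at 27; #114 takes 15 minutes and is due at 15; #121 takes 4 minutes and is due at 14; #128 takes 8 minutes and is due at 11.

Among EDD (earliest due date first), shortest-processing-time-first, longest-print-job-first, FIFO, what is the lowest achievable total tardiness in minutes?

EDD (increasing due date): #128 #121 #114 #100 #107.
#128: 0→8, due 11, tardiness 0
#121: 8→12, due 14, tardiness 0
#114: 12→27, due 15, tardiness 12
#100: 27→37, due 19, tardiness 18
#107: 37→49, due 27, tardiness 22
Sum = 0+0+12+18+22 = 52.
SPT (increasing processing time): #121 #128 #100 #107 #114.
#121: 0→4, due 14, tardiness 0
#128: 4→12, due 11, tardiness 1
#100: 12→22, due 19, tardiness 3
#107: 22→34, due 27, tardiness 7
#114: 34→49, due 15, tardiness 34
Sum = 0+1+3+7+34 = 45.
LPT (decreasing processing time): #114 #107 #100 #128 #121.
#114: 0→15, due 15, tardiness 0
#107: 15→27, due 27, tardiness 0
#100: 27→37, due 19, tardiness 18
#128: 37→45, due 11, tardiness 34
#121: 45→49, due 14, tardiness 35
Sum = 0+0+18+34+35 = 87.
FIFO (arrival order): #100 #107 #114 #121 #128.
#100: 0→10, due 19, tardiness 0
#107: 10→22, due 27, tardiness 0
#114: 22→37, due 15, tardiness 22
#121: 37→41, due 14, tardiness 27
#128: 41→49, due 11, tardiness 38
Sum = 0+0+22+27+38 = 87.
EDD 52, SPT 45, LPT 87, FIFO 87 → minimum 45.

45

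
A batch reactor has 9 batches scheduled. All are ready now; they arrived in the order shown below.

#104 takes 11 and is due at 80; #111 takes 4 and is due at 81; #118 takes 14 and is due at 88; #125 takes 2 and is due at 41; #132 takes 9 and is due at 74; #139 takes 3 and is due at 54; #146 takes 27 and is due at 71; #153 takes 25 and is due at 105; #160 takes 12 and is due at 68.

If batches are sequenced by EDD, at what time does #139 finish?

5

EDD (increasing due date): #125 #139 #160 #146 #132 #104 #111 #118 #153.
#125: 0→2
#139: 2→5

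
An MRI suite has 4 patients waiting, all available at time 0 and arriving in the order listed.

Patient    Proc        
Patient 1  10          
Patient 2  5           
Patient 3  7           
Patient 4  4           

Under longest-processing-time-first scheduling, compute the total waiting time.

49

LPT (decreasing processing time): Patient 1 Patient 3 Patient 2 Patient 4.
Patient 1: waits 0, runs 0→10
Patient 3: waits 10, runs 10→17
Patient 2: waits 17, runs 17→22
Patient 4: waits 22, runs 22→26
Sum = 0+10+17+22 = 49.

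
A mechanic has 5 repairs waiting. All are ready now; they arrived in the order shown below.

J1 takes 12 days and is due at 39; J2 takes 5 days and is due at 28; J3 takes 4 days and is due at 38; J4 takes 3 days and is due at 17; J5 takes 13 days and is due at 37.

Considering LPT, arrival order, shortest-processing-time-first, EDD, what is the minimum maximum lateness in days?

-2

LPT (decreasing processing time): J5 J1 J2 J3 J4.
J5: 0→13, due 37, lateness -24
J1: 13→25, due 39, lateness -14
J2: 25→30, due 28, lateness 2
J3: 30→34, due 38, lateness -4
J4: 34→37, due 17, lateness 20
Maximum = 20.
FIFO (arrival order): J1 J2 J3 J4 J5.
J1: 0→12, due 39, lateness -27
J2: 12→17, due 28, lateness -11
J3: 17→21, due 38, lateness -17
J4: 21→24, due 17, lateness 7
J5: 24→37, due 37, lateness 0
Maximum = 7.
SPT (increasing processing time): J4 J3 J2 J1 J5.
J4: 0→3, due 17, lateness -14
J3: 3→7, due 38, lateness -31
J2: 7→12, due 28, lateness -16
J1: 12→24, due 39, lateness -15
J5: 24→37, due 37, lateness 0
Maximum = 0.
EDD (increasing due date): J4 J2 J5 J3 J1.
J4: 0→3, due 17, lateness -14
J2: 3→8, due 28, lateness -20
J5: 8→21, due 37, lateness -16
J3: 21→25, due 38, lateness -13
J1: 25→37, due 39, lateness -2
Maximum = -2.
LPT 20, FIFO 7, SPT 0, EDD -2 → minimum -2.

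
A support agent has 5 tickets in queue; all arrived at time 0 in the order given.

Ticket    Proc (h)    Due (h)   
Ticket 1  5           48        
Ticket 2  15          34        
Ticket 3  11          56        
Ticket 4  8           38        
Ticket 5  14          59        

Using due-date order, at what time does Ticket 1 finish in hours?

EDD (increasing due date): Ticket 2 Ticket 4 Ticket 1 Ticket 3 Ticket 5.
Ticket 2: 0→15
Ticket 4: 15→23
Ticket 1: 23→28

28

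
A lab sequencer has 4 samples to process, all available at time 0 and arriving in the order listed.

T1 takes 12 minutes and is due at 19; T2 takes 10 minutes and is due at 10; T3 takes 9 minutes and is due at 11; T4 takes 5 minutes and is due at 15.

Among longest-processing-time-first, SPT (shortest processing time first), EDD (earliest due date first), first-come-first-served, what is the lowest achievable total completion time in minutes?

LPT (decreasing processing time): T1 T2 T3 T4.
T1: 0→12
T2: 12→22
T3: 22→31
T4: 31→36
Sum = 12+22+31+36 = 101.
SPT (increasing processing time): T4 T3 T2 T1.
T4: 0→5
T3: 5→14
T2: 14→24
T1: 24→36
Sum = 5+14+24+36 = 79.
EDD (increasing due date): T2 T3 T4 T1.
T2: 0→10
T3: 10→19
T4: 19→24
T1: 24→36
Sum = 10+19+24+36 = 89.
FIFO (arrival order): T1 T2 T3 T4.
T1: 0→12
T2: 12→22
T3: 22→31
T4: 31→36
Sum = 12+22+31+36 = 101.
LPT 101, SPT 79, EDD 89, FIFO 101 → minimum 79.

79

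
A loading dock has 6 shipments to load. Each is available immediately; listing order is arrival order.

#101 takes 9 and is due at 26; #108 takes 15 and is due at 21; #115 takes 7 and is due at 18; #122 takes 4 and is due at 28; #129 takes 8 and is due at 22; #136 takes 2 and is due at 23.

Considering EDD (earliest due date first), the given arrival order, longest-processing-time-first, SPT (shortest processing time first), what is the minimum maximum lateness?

EDD (increasing due date): #115 #108 #129 #136 #101 #122.
#115: 0→7, due 18, lateness -11
#108: 7→22, due 21, lateness 1
#129: 22→30, due 22, lateness 8
#136: 30→32, due 23, lateness 9
#101: 32→41, due 26, lateness 15
#122: 41→45, due 28, lateness 17
Maximum = 17.
FIFO (arrival order): #101 #108 #115 #122 #129 #136.
#101: 0→9, due 26, lateness -17
#108: 9→24, due 21, lateness 3
#115: 24→31, due 18, lateness 13
#122: 31→35, due 28, lateness 7
#129: 35→43, due 22, lateness 21
#136: 43→45, due 23, lateness 22
Maximum = 22.
LPT (decreasing processing time): #108 #101 #129 #115 #122 #136.
#108: 0→15, due 21, lateness -6
#101: 15→24, due 26, lateness -2
#129: 24→32, due 22, lateness 10
#115: 32→39, due 18, lateness 21
#122: 39→43, due 28, lateness 15
#136: 43→45, due 23, lateness 22
Maximum = 22.
SPT (increasing processing time): #136 #122 #115 #129 #101 #108.
#136: 0→2, due 23, lateness -21
#122: 2→6, due 28, lateness -22
#115: 6→13, due 18, lateness -5
#129: 13→21, due 22, lateness -1
#101: 21→30, due 26, lateness 4
#108: 30→45, due 21, lateness 24
Maximum = 24.
EDD 17, FIFO 22, LPT 22, SPT 24 → minimum 17.

17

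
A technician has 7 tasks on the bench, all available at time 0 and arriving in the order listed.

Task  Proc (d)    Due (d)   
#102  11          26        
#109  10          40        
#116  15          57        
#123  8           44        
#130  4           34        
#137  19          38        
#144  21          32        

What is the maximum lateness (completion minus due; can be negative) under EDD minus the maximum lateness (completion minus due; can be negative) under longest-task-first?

EDD (increasing due date): #102 #144 #130 #137 #109 #123 #116.
#102: 0→11, due 26, lateness -15
#144: 11→32, due 32, lateness 0
#130: 32→36, due 34, lateness 2
#137: 36→55, due 38, lateness 17
#109: 55→65, due 40, lateness 25
#123: 65→73, due 44, lateness 29
#116: 73→88, due 57, lateness 31
Maximum = 31.
LPT (decreasing processing time): #144 #137 #116 #102 #109 #123 #130.
#144: 0→21, due 32, lateness -11
#137: 21→40, due 38, lateness 2
#116: 40→55, due 57, lateness -2
#102: 55→66, due 26, lateness 40
#109: 66→76, due 40, lateness 36
#123: 76→84, due 44, lateness 40
#130: 84→88, due 34, lateness 54
Maximum = 54.
Difference = 31 − 54 = -23.

-23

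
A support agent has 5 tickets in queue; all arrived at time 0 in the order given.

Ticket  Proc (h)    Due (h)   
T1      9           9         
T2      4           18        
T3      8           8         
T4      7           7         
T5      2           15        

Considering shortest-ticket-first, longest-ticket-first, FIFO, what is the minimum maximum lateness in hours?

SPT (increasing processing time): T5 T2 T4 T3 T1.
T5: 0→2, due 15, lateness -13
T2: 2→6, due 18, lateness -12
T4: 6→13, due 7, lateness 6
T3: 13→21, due 8, lateness 13
T1: 21→30, due 9, lateness 21
Maximum = 21.
LPT (decreasing processing time): T1 T3 T4 T2 T5.
T1: 0→9, due 9, lateness 0
T3: 9→17, due 8, lateness 9
T4: 17→24, due 7, lateness 17
T2: 24→28, due 18, lateness 10
T5: 28→30, due 15, lateness 15
Maximum = 17.
FIFO (arrival order): T1 T2 T3 T4 T5.
T1: 0→9, due 9, lateness 0
T2: 9→13, due 18, lateness -5
T3: 13→21, due 8, lateness 13
T4: 21→28, due 7, lateness 21
T5: 28→30, due 15, lateness 15
Maximum = 21.
SPT 21, LPT 17, FIFO 21 → minimum 17.

17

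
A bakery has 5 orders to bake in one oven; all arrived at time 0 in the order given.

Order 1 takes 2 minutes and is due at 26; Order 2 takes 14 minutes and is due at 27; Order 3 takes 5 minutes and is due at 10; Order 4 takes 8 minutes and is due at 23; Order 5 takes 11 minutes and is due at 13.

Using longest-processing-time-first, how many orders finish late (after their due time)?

4

LPT (decreasing processing time): Order 2 Order 5 Order 4 Order 3 Order 1.
Order 2: 0→14, due 27, tardiness 0
Order 5: 14→25, due 13, tardiness 12
Order 4: 25→33, due 23, tardiness 10
Order 3: 33→38, due 10, tardiness 28
Order 1: 38→40, due 26, tardiness 14
Late orders: 4.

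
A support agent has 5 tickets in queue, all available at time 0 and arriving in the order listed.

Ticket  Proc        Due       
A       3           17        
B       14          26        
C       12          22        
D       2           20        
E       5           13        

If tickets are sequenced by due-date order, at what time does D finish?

EDD (increasing due date): E A D C B.
E: 0→5
A: 5→8
D: 8→10

10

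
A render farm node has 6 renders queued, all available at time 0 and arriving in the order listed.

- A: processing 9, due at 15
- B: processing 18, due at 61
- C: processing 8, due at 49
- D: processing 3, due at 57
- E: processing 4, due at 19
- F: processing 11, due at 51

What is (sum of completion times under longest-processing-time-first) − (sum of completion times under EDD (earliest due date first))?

LPT (decreasing processing time): B F A C E D.
B: 0→18
F: 18→29
A: 29→38
C: 38→46
E: 46→50
D: 50→53
Sum = 18+29+38+46+50+53 = 234.
EDD (increasing due date): A E C F D B.
A: 0→9
E: 9→13
C: 13→21
F: 21→32
D: 32→35
B: 35→53
Sum = 9+13+21+32+35+53 = 163.
Difference = 234 − 163 = 71.

71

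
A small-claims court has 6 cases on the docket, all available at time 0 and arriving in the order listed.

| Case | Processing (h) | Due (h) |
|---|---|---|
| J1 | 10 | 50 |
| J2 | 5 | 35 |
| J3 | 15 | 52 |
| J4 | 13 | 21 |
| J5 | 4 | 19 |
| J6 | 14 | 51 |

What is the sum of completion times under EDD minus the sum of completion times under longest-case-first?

EDD (increasing due date): J5 J4 J2 J1 J6 J3.
J5: 0→4
J4: 4→17
J2: 17→22
J1: 22→32
J6: 32→46
J3: 46→61
Sum = 4+17+22+32+46+61 = 182.
LPT (decreasing processing time): J3 J6 J4 J1 J2 J5.
J3: 0→15
J6: 15→29
J4: 29→42
J1: 42→52
J2: 52→57
J5: 57→61
Sum = 15+29+42+52+57+61 = 256.
Difference = 182 − 256 = -74.

-74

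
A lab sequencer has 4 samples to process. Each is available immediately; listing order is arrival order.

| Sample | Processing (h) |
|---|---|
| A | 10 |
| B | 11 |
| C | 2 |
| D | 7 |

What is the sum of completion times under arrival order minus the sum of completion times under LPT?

FIFO (arrival order): A B C D.
A: 0→10
B: 10→21
C: 21→23
D: 23→30
Sum = 10+21+23+30 = 84.
LPT (decreasing processing time): B A D C.
B: 0→11
A: 11→21
D: 21→28
C: 28→30
Sum = 11+21+28+30 = 90.
Difference = 84 − 90 = -6.

-6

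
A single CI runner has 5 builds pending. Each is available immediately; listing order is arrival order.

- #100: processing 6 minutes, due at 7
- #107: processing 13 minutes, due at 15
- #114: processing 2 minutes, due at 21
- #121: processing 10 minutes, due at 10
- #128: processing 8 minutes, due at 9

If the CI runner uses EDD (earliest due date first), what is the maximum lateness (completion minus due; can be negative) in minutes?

EDD (increasing due date): #100 #128 #121 #107 #114.
#100: 0→6, due 7, lateness -1
#128: 6→14, due 9, lateness 5
#121: 14→24, due 10, lateness 14
#107: 24→37, due 15, lateness 22
#114: 37→39, due 21, lateness 18
Maximum = 22.

22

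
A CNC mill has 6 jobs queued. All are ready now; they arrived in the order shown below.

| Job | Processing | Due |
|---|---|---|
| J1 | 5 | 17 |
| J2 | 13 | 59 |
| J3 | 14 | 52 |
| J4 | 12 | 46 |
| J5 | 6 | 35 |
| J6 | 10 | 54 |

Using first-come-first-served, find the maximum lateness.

15

FIFO (arrival order): J1 J2 J3 J4 J5 J6.
J1: 0→5, due 17, lateness -12
J2: 5→18, due 59, lateness -41
J3: 18→32, due 52, lateness -20
J4: 32→44, due 46, lateness -2
J5: 44→50, due 35, lateness 15
J6: 50→60, due 54, lateness 6
Maximum = 15.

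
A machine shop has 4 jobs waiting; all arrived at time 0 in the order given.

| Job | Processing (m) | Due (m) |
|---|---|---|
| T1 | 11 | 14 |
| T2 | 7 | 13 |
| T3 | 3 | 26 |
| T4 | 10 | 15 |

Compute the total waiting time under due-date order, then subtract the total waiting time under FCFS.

EDD (increasing due date): T2 T1 T4 T3.
T2: waits 0, runs 0→7
T1: waits 7, runs 7→18
T4: waits 18, runs 18→28
T3: waits 28, runs 28→31
Sum = 0+7+18+28 = 53.
FIFO (arrival order): T1 T2 T3 T4.
T1: waits 0, runs 0→11
T2: waits 11, runs 11→18
T3: waits 18, runs 18→21
T4: waits 21, runs 21→31
Sum = 0+11+18+21 = 50.
Difference = 53 − 50 = 3.

3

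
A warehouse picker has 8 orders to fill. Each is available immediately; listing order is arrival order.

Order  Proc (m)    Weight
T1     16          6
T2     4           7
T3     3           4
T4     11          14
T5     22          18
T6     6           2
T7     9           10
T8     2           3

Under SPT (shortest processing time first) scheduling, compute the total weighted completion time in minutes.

2469

SPT (increasing processing time): T8 T3 T2 T6 T7 T4 T1 T5.
T8: finishes 2, weight 3, w·C = 6
T3: finishes 5, weight 4, w·C = 20
T2: finishes 9, weight 7, w·C = 63
T6: finishes 15, weight 2, w·C = 30
T7: finishes 24, weight 10, w·C = 240
T4: finishes 35, weight 14, w·C = 490
T1: finishes 51, weight 6, w·C = 306
T5: finishes 73, weight 18, w·C = 1314
Sum = 6+20+63+30+240+490+306+1314 = 2469.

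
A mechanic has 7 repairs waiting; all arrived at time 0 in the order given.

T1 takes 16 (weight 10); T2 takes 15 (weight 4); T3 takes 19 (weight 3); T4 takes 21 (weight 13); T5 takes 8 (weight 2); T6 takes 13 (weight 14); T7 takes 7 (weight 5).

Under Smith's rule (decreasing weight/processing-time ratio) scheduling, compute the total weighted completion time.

WSPT (decreasing weight/processing-time ratio): T6 T7 T1 T4 T2 T5 T3.
T6: finishes 13, weight 14, w·C = 182
T7: finishes 20, weight 5, w·C = 100
T1: finishes 36, weight 10, w·C = 360
T4: finishes 57, weight 13, w·C = 741
T2: finishes 72, weight 4, w·C = 288
T5: finishes 80, weight 2, w·C = 160
T3: finishes 99, weight 3, w·C = 297
Sum = 182+100+360+741+288+160+297 = 2128.

2128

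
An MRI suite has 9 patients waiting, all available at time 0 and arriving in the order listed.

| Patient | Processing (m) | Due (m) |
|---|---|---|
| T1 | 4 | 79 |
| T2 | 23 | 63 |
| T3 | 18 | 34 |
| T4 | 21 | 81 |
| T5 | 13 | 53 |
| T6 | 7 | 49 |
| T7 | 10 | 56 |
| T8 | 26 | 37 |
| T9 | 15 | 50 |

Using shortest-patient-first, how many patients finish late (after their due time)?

SPT (increasing processing time): T1 T6 T7 T5 T9 T3 T4 T2 T8.
T1: 0→4, due 79, tardiness 0
T6: 4→11, due 49, tardiness 0
T7: 11→21, due 56, tardiness 0
T5: 21→34, due 53, tardiness 0
T9: 34→49, due 50, tardiness 0
T3: 49→67, due 34, tardiness 33
T4: 67→88, due 81, tardiness 7
T2: 88→111, due 63, tardiness 48
T8: 111→137, due 37, tardiness 100
Late patients: 4.

4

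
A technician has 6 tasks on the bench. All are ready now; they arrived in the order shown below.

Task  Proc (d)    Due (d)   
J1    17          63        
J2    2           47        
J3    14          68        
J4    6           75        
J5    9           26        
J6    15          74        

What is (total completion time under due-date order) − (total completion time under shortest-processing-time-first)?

EDD (increasing due date): J5 J2 J1 J3 J6 J4.
J5: 0→9
J2: 9→11
J1: 11→28
J3: 28→42
J6: 42→57
J4: 57→63
Sum = 9+11+28+42+57+63 = 210.
SPT (increasing processing time): J2 J4 J5 J3 J6 J1.
J2: 0→2
J4: 2→8
J5: 8→17
J3: 17→31
J6: 31→46
J1: 46→63
Sum = 2+8+17+31+46+63 = 167.
Difference = 210 − 167 = 43.

43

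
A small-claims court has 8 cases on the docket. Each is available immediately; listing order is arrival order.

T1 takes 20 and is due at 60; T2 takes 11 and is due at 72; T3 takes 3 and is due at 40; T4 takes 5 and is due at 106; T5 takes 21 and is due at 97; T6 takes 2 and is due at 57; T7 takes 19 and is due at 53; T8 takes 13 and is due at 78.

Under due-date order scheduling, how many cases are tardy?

0

EDD (increasing due date): T3 T7 T6 T1 T2 T8 T5 T4.
T3: 0→3, due 40, tardiness 0
T7: 3→22, due 53, tardiness 0
T6: 22→24, due 57, tardiness 0
T1: 24→44, due 60, tardiness 0
T2: 44→55, due 72, tardiness 0
T8: 55→68, due 78, tardiness 0
T5: 68→89, due 97, tardiness 0
T4: 89→94, due 106, tardiness 0
Late cases: 0.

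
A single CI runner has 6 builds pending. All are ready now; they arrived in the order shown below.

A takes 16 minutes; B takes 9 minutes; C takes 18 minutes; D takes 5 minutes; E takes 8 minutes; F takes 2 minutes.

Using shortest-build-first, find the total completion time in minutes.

146

SPT (increasing processing time): F D E B A C.
F: 0→2
D: 2→7
E: 7→15
B: 15→24
A: 24→40
C: 40→58
Sum = 2+7+15+24+40+58 = 146.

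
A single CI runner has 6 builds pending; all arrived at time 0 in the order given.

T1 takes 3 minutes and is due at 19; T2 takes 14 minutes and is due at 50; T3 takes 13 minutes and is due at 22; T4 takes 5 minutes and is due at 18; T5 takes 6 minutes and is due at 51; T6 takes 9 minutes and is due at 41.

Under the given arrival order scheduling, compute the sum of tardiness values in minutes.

FIFO (arrival order): T1 T2 T3 T4 T5 T6.
T1: 0→3, due 19, tardiness 0
T2: 3→17, due 50, tardiness 0
T3: 17→30, due 22, tardiness 8
T4: 30→35, due 18, tardiness 17
T5: 35→41, due 51, tardiness 0
T6: 41→50, due 41, tardiness 9
Sum = 0+0+8+17+0+9 = 34.

34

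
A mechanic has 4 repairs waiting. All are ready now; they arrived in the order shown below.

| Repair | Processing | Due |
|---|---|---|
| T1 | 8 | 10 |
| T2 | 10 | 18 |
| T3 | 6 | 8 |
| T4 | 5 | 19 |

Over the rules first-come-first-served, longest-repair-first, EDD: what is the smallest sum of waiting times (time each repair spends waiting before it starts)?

FIFO (arrival order): T1 T2 T3 T4.
T1: waits 0, runs 0→8
T2: waits 8, runs 8→18
T3: waits 18, runs 18→24
T4: waits 24, runs 24→29
Sum = 0+8+18+24 = 50.
LPT (decreasing processing time): T2 T1 T3 T4.
T2: waits 0, runs 0→10
T1: waits 10, runs 10→18
T3: waits 18, runs 18→24
T4: waits 24, runs 24→29
Sum = 0+10+18+24 = 52.
EDD (increasing due date): T3 T1 T2 T4.
T3: waits 0, runs 0→6
T1: waits 6, runs 6→14
T2: waits 14, runs 14→24
T4: waits 24, runs 24→29
Sum = 0+6+14+24 = 44.
FIFO 50, LPT 52, EDD 44 → minimum 44.

44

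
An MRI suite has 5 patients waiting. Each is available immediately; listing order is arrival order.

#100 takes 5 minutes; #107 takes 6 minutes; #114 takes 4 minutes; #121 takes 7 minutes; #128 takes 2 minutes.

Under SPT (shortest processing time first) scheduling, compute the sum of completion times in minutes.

60

SPT (increasing processing time): #128 #114 #100 #107 #121.
#128: 0→2
#114: 2→6
#100: 6→11
#107: 11→17
#121: 17→24
Sum = 2+6+11+17+24 = 60.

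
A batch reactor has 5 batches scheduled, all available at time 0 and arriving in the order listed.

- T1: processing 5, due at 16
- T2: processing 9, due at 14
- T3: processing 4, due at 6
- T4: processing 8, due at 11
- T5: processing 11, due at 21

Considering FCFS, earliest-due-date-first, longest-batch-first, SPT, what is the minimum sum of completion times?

93

FIFO (arrival order): T1 T2 T3 T4 T5.
T1: 0→5
T2: 5→14
T3: 14→18
T4: 18→26
T5: 26→37
Sum = 5+14+18+26+37 = 100.
EDD (increasing due date): T3 T4 T2 T1 T5.
T3: 0→4
T4: 4→12
T2: 12→21
T1: 21→26
T5: 26→37
Sum = 4+12+21+26+37 = 100.
LPT (decreasing processing time): T5 T2 T4 T1 T3.
T5: 0→11
T2: 11→20
T4: 20→28
T1: 28→33
T3: 33→37
Sum = 11+20+28+33+37 = 129.
SPT (increasing processing time): T3 T1 T4 T2 T5.
T3: 0→4
T1: 4→9
T4: 9→17
T2: 17→26
T5: 26→37
Sum = 4+9+17+26+37 = 93.
FIFO 100, EDD 100, LPT 129, SPT 93 → minimum 93.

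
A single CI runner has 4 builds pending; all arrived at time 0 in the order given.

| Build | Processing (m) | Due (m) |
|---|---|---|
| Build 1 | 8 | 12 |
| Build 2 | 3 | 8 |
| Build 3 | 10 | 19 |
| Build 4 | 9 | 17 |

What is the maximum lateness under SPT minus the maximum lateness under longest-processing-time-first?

-11

SPT (increasing processing time): Build 2 Build 1 Build 4 Build 3.
Build 2: 0→3, due 8, lateness -5
Build 1: 3→11, due 12, lateness -1
Build 4: 11→20, due 17, lateness 3
Build 3: 20→30, due 19, lateness 11
Maximum = 11.
LPT (decreasing processing time): Build 3 Build 4 Build 1 Build 2.
Build 3: 0→10, due 19, lateness -9
Build 4: 10→19, due 17, lateness 2
Build 1: 19→27, due 12, lateness 15
Build 2: 27→30, due 8, lateness 22
Maximum = 22.
Difference = 11 − 22 = -11.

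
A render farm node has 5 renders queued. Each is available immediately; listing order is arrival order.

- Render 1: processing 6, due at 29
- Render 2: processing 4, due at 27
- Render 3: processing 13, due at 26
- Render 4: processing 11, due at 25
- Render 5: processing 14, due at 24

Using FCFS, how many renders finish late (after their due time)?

FIFO (arrival order): Render 1 Render 2 Render 3 Render 4 Render 5.
Render 1: 0→6, due 29, tardiness 0
Render 2: 6→10, due 27, tardiness 0
Render 3: 10→23, due 26, tardiness 0
Render 4: 23→34, due 25, tardiness 9
Render 5: 34→48, due 24, tardiness 24
Late renders: 2.

2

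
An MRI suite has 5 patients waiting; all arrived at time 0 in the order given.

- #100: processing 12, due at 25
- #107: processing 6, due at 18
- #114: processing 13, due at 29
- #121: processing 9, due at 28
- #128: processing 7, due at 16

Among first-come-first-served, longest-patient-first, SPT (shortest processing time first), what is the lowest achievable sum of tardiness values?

27

FIFO (arrival order): #100 #107 #114 #121 #128.
#100: 0→12, due 25, tardiness 0
#107: 12→18, due 18, tardiness 0
#114: 18→31, due 29, tardiness 2
#121: 31→40, due 28, tardiness 12
#128: 40→47, due 16, tardiness 31
Sum = 0+0+2+12+31 = 45.
LPT (decreasing processing time): #114 #100 #121 #128 #107.
#114: 0→13, due 29, tardiness 0
#100: 13→25, due 25, tardiness 0
#121: 25→34, due 28, tardiness 6
#128: 34→41, due 16, tardiness 25
#107: 41→47, due 18, tardiness 29
Sum = 0+0+6+25+29 = 60.
SPT (increasing processing time): #107 #128 #121 #100 #114.
#107: 0→6, due 18, tardiness 0
#128: 6→13, due 16, tardiness 0
#121: 13→22, due 28, tardiness 0
#100: 22→34, due 25, tardiness 9
#114: 34→47, due 29, tardiness 18
Sum = 0+0+0+9+18 = 27.
FIFO 45, LPT 60, SPT 27 → minimum 27.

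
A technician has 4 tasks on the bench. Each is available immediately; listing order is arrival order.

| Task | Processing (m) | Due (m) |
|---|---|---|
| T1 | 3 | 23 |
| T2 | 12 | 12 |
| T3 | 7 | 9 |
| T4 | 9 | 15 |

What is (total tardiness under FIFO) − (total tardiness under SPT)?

8

FIFO (arrival order): T1 T2 T3 T4.
T1: 0→3, due 23, tardiness 0
T2: 3→15, due 12, tardiness 3
T3: 15→22, due 9, tardiness 13
T4: 22→31, due 15, tardiness 16
Sum = 0+3+13+16 = 32.
SPT (increasing processing time): T1 T3 T4 T2.
T1: 0→3, due 23, tardiness 0
T3: 3→10, due 9, tardiness 1
T4: 10→19, due 15, tardiness 4
T2: 19→31, due 12, tardiness 19
Sum = 0+1+4+19 = 24.
Difference = 32 − 24 = 8.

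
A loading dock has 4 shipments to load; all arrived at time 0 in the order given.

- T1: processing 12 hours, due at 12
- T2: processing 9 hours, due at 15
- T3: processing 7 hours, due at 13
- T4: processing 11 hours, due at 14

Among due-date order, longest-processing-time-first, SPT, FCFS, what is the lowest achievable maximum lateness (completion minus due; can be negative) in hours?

EDD (increasing due date): T1 T3 T4 T2.
T1: 0→12, due 12, lateness 0
T3: 12→19, due 13, lateness 6
T4: 19→30, due 14, lateness 16
T2: 30→39, due 15, lateness 24
Maximum = 24.
LPT (decreasing processing time): T1 T4 T2 T3.
T1: 0→12, due 12, lateness 0
T4: 12→23, due 14, lateness 9
T2: 23→32, due 15, lateness 17
T3: 32→39, due 13, lateness 26
Maximum = 26.
SPT (increasing processing time): T3 T2 T4 T1.
T3: 0→7, due 13, lateness -6
T2: 7→16, due 15, lateness 1
T4: 16→27, due 14, lateness 13
T1: 27→39, due 12, lateness 27
Maximum = 27.
FIFO (arrival order): T1 T2 T3 T4.
T1: 0→12, due 12, lateness 0
T2: 12→21, due 15, lateness 6
T3: 21→28, due 13, lateness 15
T4: 28→39, due 14, lateness 25
Maximum = 25.
EDD 24, LPT 26, SPT 27, FIFO 25 → minimum 24.

24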